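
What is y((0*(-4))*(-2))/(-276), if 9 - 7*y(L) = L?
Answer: -3/644 ≈ -0.0046584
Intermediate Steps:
y(L) = 9/7 - L/7
y((0*(-4))*(-2))/(-276) = (9/7 - 0*(-4)*(-2)/7)/(-276) = (9/7 - 0*(-2))*(-1/276) = (9/7 - 1/7*0)*(-1/276) = (9/7 + 0)*(-1/276) = (9/7)*(-1/276) = -3/644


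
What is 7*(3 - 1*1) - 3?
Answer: 11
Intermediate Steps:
7*(3 - 1*1) - 3 = 7*(3 - 1) - 3 = 7*2 - 3 = 14 - 3 = 11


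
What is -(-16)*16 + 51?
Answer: 307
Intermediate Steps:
-(-16)*16 + 51 = -16*(-16) + 51 = 256 + 51 = 307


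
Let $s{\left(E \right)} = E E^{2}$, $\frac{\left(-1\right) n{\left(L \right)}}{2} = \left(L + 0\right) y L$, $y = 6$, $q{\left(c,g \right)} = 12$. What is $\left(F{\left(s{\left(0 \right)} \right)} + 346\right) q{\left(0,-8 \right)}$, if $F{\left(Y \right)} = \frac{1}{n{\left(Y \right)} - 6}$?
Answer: $4150$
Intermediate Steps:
$n{\left(L \right)} = - 12 L^{2}$ ($n{\left(L \right)} = - 2 \left(L + 0\right) 6 L = - 2 L 6 L = - 2 \cdot 6 L L = - 2 \cdot 6 L^{2} = - 12 L^{2}$)
$s{\left(E \right)} = E^{3}$
$F{\left(Y \right)} = \frac{1}{-6 - 12 Y^{2}}$ ($F{\left(Y \right)} = \frac{1}{- 12 Y^{2} - 6} = \frac{1}{-6 - 12 Y^{2}}$)
$\left(F{\left(s{\left(0 \right)} \right)} + 346\right) q{\left(0,-8 \right)} = \left(- \frac{1}{6 + 12 \left(0^{3}\right)^{2}} + 346\right) 12 = \left(- \frac{1}{6 + 12 \cdot 0^{2}} + 346\right) 12 = \left(- \frac{1}{6 + 12 \cdot 0} + 346\right) 12 = \left(- \frac{1}{6 + 0} + 346\right) 12 = \left(- \frac{1}{6} + 346\right) 12 = \frac{2075}{6} \cdot 12 = 4150$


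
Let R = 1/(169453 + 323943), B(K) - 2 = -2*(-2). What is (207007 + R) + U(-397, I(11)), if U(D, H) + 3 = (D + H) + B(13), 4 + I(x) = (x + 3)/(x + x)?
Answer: 1121344049587/5427356 ≈ 2.0661e+5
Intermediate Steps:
B(K) = 6 (B(K) = 2 - 2*(-2) = 2 + 4 = 6)
I(x) = -4 + (3 + x)/(2*x) (I(x) = -4 + (x + 3)/(x + x) = -4 + (3 + x)/((2*x)) = -4 + (3 + x)*(1/(2*x)) = -4 + (3 + x)/(2*x))
R = 1/493396 ≈ 2.0268e-6
U(D, H) = 3 + D + H (U(D, H) = -3 + ((D + H) + 6) = -3 + (6 + D + H) = 3 + D + H)
(207007 + R) + U(-397, I(11)) = (207007 + 1/493396) + (3 - 397 + (½)*(3 - 7*11)/11) = 102136425773/493396 + (3 - 397 + (½)*(1/11)*(3 - 77)) = 102136425773/493396 + (3 - 397 + (½)*(1/11)*(-74)) = 102136425773/493396 + (3 - 397 - 37/11) = 102136425773/493396 - 4371/11 = 1121344049587/5427356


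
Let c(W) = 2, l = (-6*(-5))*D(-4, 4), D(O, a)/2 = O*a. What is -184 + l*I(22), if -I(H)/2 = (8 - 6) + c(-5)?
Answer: 7496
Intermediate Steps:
D(O, a) = 2*O*a (D(O, a) = 2*(O*a) = 2*O*a)
l = -960 (l = (-6*(-5))*(2*(-4)*4) = 30*(-32) = -960)
I(H) = -8 (I(H) = -2*((8 - 6) + 2) = -2*(2 + 2) = -2*4 = -8)
-184 + l*I(22) = -184 - 960*(-8) = -184 + 7680 = 7496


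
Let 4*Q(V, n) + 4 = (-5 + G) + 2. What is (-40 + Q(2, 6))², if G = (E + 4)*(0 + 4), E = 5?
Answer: 17161/16 ≈ 1072.6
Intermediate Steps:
G = 36 (G = (5 + 4)*(0 + 4) = 9*4 = 36)
Q(V, n) = 29/4 (Q(V, n) = -1 + ((-5 + 36) + 2)/4 = -1 + (31 + 2)/4 = -1 + (¼)*33 = -1 + 33/4 = 29/4)
(-40 + Q(2, 6))² = (-40 + 29/4)² = (-131/4)² = 17161/16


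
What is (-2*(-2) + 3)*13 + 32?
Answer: 123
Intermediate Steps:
(-2*(-2) + 3)*13 + 32 = (4 + 3)*13 + 32 = 7*13 + 32 = 91 + 32 = 123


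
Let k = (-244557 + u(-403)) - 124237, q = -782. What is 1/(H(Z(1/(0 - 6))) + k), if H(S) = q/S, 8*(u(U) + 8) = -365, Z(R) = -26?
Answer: -104/38357025 ≈ -2.7114e-6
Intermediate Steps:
u(U) = -429/8 (u(U) = -8 + (⅛)*(-365) = -8 - 365/8 = -429/8)
H(S) = -782/S
k = -2950781/8 (k = (-244557 - 429/8) - 124237 = -1956885/8 - 124237 = -2950781/8 ≈ -3.6885e+5)
1/(H(Z(1/(0 - 6))) + k) = 1/(-782/(-26) - 2950781/8) = 1/(-782*(-1/26) - 2950781/8) = 1/(391/13 - 2950781/8) = 1/(-38357025/104) = -104/38357025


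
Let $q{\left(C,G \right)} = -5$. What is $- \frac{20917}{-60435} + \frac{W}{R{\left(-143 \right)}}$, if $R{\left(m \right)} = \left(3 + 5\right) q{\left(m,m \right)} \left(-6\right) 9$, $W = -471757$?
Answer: $- \frac{126513127}{580176} \approx -218.06$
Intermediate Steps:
$R{\left(m \right)} = 2160$ ($R{\left(m \right)} = \left(3 + 5\right) \left(-5\right) \left(-6\right) 9 = 8 \left(-5\right) \left(-6\right) 9 = \left(-40\right) \left(-6\right) 9 = 240 \cdot 9 = 2160$)
$- \frac{20917}{-60435} + \frac{W}{R{\left(-143 \right)}} = - \frac{20917}{-60435} - \frac{471757}{2160} = \left(-20917\right) \left(- \frac{1}{60435}\right) - \frac{471757}{2160} = \frac{20917}{60435} - \frac{471757}{2160} = - \frac{126513127}{580176}$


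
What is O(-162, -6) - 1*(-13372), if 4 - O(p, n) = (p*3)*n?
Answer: 10460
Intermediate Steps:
O(p, n) = 4 - 3*n*p (O(p, n) = 4 - p*3*n = 4 - 3*p*n = 4 - 3*n*p)
O(-162, -6) - 1*(-13372) = (4 - 3*(-6)*(-162)) - 1*(-13372) = (4 - 2916) + 13372 = -2912 + 13372 = 10460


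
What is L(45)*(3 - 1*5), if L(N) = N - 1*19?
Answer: -52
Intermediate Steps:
L(N) = -19 + N (L(N) = N - 19 = -19 + N)
L(45)*(3 - 1*5) = (-19 + 45)*(3 - 1*5) = 26*(3 - 5) = 26*(-2) = -52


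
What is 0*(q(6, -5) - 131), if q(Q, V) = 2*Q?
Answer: 0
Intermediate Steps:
0*(q(6, -5) - 131) = 0*(2*6 - 131) = 0*(12 - 131) = 0*(-119) = 0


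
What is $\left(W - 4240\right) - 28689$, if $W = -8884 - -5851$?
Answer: $-35962$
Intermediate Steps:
$W = -3033$ ($W = -8884 + 5851 = -3033$)
$\left(W - 4240\right) - 28689 = \left(-3033 - 4240\right) - 28689 = -7273 - 28689 = -35962$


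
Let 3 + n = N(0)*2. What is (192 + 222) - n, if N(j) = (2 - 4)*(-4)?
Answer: 401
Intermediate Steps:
N(j) = 8 (N(j) = -2*(-4) = 8)
n = 13 (n = -3 + 8*2 = -3 + 16 = 13)
(192 + 222) - n = (192 + 222) - 1*13 = 414 - 13 = 401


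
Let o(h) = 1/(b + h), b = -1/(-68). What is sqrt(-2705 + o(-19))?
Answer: I*sqrt(4508459893)/1291 ≈ 52.01*I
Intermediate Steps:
b = 1/68 (b = -1*(-1/68) = 1/68 ≈ 0.014706)
o(h) = 1/(1/68 + h)
sqrt(-2705 + o(-19)) = sqrt(-2705 + 68/(1 + 68*(-19))) = sqrt(-2705 + 68/(1 - 1292)) = sqrt(-2705 + 68/(-1291)) = sqrt(-2705 + 68*(-1/1291)) = sqrt(-2705 - 68/1291) = sqrt(-3492223/1291) = I*sqrt(4508459893)/1291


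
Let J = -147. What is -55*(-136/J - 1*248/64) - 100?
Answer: 73195/1176 ≈ 62.241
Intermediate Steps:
-55*(-136/J - 1*248/64) - 100 = -55*(-136/(-147) - 1*248/64) - 100 = -55*(-136*(-1/147) - 248*1/64) - 100 = -55*(136/147 - 31/8) - 100 = -55*(-3469/1176) - 100 = 190795/1176 - 100 = 73195/1176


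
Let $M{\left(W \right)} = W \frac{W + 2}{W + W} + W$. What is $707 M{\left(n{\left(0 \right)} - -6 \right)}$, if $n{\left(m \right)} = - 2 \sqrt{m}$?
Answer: $7070$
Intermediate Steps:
$M{\left(W \right)} = 1 + \frac{3 W}{2}$ ($M{\left(W \right)} = W \frac{2 + W}{2 W} + W = \left(1 + \frac{W}{2}\right) + W = 1 + \frac{3 W}{2}$)
$707 M{\left(n{\left(0 \right)} - -6 \right)} = 707 \left(1 + \frac{3 \left(- 2 \sqrt{0} - -6\right)}{2}\right) = 707 \left(1 + \frac{3 \left(\left(-2\right) 0 + 6\right)}{2}\right) = 707 \left(1 + \frac{3 \left(0 + 6\right)}{2}\right) = 707 \left(1 + \frac{3}{2} \cdot 6\right) = 707 \left(1 + 9\right) = 707 \cdot 10 = 7070$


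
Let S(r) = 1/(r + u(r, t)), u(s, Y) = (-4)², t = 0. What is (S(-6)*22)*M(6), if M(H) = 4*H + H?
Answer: 66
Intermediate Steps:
u(s, Y) = 16
M(H) = 5*H
S(r) = 1/(16 + r) (S(r) = 1/(r + 16) = 1/(16 + r))
(S(-6)*22)*M(6) = (22/(16 - 6))*(5*6) = (22/10)*30 = ((⅒)*22)*30 = (11/5)*30 = 66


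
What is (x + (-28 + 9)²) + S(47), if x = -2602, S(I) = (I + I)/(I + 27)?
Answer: -82870/37 ≈ -2239.7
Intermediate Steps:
S(I) = 2*I/(27 + I) (S(I) = (2*I)/(27 + I) = 2*I/(27 + I))
(x + (-28 + 9)²) + S(47) = (-2602 + (-28 + 9)²) + 2*47/(27 + 47) = (-2602 + (-19)²) + 2*47/74 = (-2602 + 361) + 2*47*(1/74) = -2241 + 47/37 = -82870/37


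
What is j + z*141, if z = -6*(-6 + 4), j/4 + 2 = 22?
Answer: 1772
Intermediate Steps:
j = 80 (j = -8 + 4*22 = -8 + 88 = 80)
z = 12 (z = -6*(-2) = 12)
j + z*141 = 80 + 12*141 = 80 + 1692 = 1772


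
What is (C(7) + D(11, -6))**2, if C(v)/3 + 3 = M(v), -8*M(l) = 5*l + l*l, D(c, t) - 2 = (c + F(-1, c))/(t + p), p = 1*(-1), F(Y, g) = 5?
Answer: 326041/196 ≈ 1663.5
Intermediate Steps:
p = -1
D(c, t) = 2 + (5 + c)/(-1 + t) (D(c, t) = 2 + (c + 5)/(t - 1) = 2 + (5 + c)/(-1 + t))
M(l) = -5*l/8 - l**2/8 (M(l) = -(5*l + l*l)/8 = -(5*l + l**2)/8 = -(l**2 + 5*l)/8 = -5*l/8 - l**2/8)
C(v) = -9 - 3*v*(5 + v)/8 (C(v) = -9 + 3*(-v*(5 + v)/8) = -9 - 3*v*(5 + v)/8)
(C(7) + D(11, -6))**2 = ((-9 - 3/8*7*(5 + 7)) + (3 + 11 + 2*(-6))/(-1 - 6))**2 = ((-9 - 3/8*7*12) + (3 + 11 - 12)/(-7))**2 = ((-9 - 63/2) - 1/7*2)**2 = (-81/2 - 2/7)**2 = (-571/14)**2 = 326041/196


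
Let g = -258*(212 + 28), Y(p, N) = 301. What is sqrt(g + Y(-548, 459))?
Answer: I*sqrt(61619) ≈ 248.23*I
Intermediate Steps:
g = -61920 (g = -258*240 = -61920)
sqrt(g + Y(-548, 459)) = sqrt(-61920 + 301) = sqrt(-61619) = I*sqrt(61619)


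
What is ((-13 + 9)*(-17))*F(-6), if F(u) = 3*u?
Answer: -1224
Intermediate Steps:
((-13 + 9)*(-17))*F(-6) = ((-13 + 9)*(-17))*(3*(-6)) = -4*(-17)*(-18) = 68*(-18) = -1224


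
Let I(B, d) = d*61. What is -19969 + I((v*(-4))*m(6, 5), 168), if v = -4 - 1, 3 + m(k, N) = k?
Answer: -9721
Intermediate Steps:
m(k, N) = -3 + k
v = -5
I(B, d) = 61*d
-19969 + I((v*(-4))*m(6, 5), 168) = -19969 + 61*168 = -19969 + 10248 = -9721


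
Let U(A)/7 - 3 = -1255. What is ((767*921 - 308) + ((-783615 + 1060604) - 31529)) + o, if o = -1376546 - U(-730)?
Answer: -416223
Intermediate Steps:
U(A) = -8764 (U(A) = 21 + 7*(-1255) = 21 - 8785 = -8764)
o = -1367782 (o = -1376546 - 1*(-8764) = -1376546 + 8764 = -1367782)
((767*921 - 308) + ((-783615 + 1060604) - 31529)) + o = ((767*921 - 308) + ((-783615 + 1060604) - 31529)) - 1367782 = ((706407 - 308) + (276989 - 31529)) - 1367782 = (706099 + 245460) - 1367782 = 951559 - 1367782 = -416223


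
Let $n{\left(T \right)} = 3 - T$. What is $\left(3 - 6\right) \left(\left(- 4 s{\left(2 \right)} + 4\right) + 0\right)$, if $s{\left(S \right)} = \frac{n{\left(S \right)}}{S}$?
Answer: $-6$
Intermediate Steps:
$s{\left(S \right)} = \frac{3 - S}{S}$
$\left(3 - 6\right) \left(\left(- 4 s{\left(2 \right)} + 4\right) + 0\right) = \left(3 - 6\right) \left(\left(- 4 \frac{3 - 2}{2} + 4\right) + 0\right) = - 3 \left(\left(- 4 \frac{3 - 2}{2} + 4\right) + 0\right) = - 3 \left(\left(- 4 \cdot \frac{1}{2} \cdot 1 + 4\right) + 0\right) = - 3 \left(\left(\left(-4\right) \frac{1}{2} + 4\right) + 0\right) = - 3 \left(\left(-2 + 4\right) + 0\right) = - 3 \left(2 + 0\right) = \left(-3\right) 2 = -6$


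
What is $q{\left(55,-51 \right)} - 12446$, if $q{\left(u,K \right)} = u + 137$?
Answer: $-12254$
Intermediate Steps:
$q{\left(u,K \right)} = 137 + u$
$q{\left(55,-51 \right)} - 12446 = \left(137 + 55\right) - 12446 = 192 - 12446 = -12254$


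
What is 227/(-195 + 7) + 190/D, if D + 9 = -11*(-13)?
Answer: 2651/12596 ≈ 0.21046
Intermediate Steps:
D = 134 (D = -9 - 11*(-13) = -9 + 143 = 134)
227/(-195 + 7) + 190/D = 227/(-195 + 7) + 190/134 = 227/(-188) + 190*(1/134) = 227*(-1/188) + 95/67 = -227/188 + 95/67 = 2651/12596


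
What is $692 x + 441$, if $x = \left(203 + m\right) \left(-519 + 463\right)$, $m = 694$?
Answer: $-34760103$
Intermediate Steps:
$x = -50232$ ($x = \left(203 + 694\right) \left(-519 + 463\right) = 897 \left(-56\right) = -50232$)
$692 x + 441 = 692 \left(-50232\right) + 441 = -34760544 + 441 = -34760103$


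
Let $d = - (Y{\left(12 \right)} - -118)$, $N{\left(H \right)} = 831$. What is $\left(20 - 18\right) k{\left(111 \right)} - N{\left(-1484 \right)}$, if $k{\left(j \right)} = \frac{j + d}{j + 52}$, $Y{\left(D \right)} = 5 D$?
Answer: $- \frac{135587}{163} \approx -831.82$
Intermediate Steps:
$d = -178$ ($d = - (5 \cdot 12 - -118) = - (60 + 118) = \left(-1\right) 178 = -178$)
$k{\left(j \right)} = \frac{-178 + j}{52 + j}$ ($k{\left(j \right)} = \frac{j - 178}{j + 52} = \frac{-178 + j}{52 + j}$)
$\left(20 - 18\right) k{\left(111 \right)} - N{\left(-1484 \right)} = \left(20 - 18\right) \frac{-178 + 111}{52 + 111} - 831 = \left(20 - 18\right) \frac{1}{163} \left(-67\right) - 831 = 2 \cdot \frac{1}{163} \left(-67\right) - 831 = 2 \left(- \frac{67}{163}\right) - 831 = - \frac{134}{163} - 831 = - \frac{135587}{163}$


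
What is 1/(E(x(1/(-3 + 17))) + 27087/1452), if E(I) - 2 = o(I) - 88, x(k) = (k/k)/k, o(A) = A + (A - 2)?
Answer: -484/20011 ≈ -0.024187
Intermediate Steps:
o(A) = -2 + 2*A (o(A) = A + (-2 + A) = -2 + 2*A)
x(k) = 1/k
E(I) = -88 + 2*I (E(I) = 2 + ((-2 + 2*I) - 88) = 2 + (-90 + 2*I) = -88 + 2*I)
1/(E(x(1/(-3 + 17))) + 27087/1452) = 1/((-88 + 2/(1/(-3 + 17))) + 27087/1452) = 1/((-88 + 2/(1/14)) + 27087*(1/1452)) = 1/((-88 + 2/(1/14)) + 9029/484) = 1/((-88 + 2*14) + 9029/484) = 1/((-88 + 28) + 9029/484) = 1/(-60 + 9029/484) = 1/(-20011/484) = -484/20011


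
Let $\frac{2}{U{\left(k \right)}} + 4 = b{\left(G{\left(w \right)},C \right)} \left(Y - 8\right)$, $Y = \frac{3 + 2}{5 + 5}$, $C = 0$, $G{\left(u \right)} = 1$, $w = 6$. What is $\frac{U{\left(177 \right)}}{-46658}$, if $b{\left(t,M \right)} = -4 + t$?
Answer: $- \frac{2}{863173} \approx -2.317 \cdot 10^{-6}$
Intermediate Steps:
$Y = \frac{1}{2}$ ($Y = \frac{5}{10} = 5 \cdot \frac{1}{10} = \frac{1}{2} \approx 0.5$)
$U{\left(k \right)} = \frac{4}{37}$ ($U{\left(k \right)} = \frac{2}{-4 + \left(-4 + 1\right) \left(\frac{1}{2} - 8\right)} = \frac{2}{-4 - - \frac{45}{2}} = \frac{2}{-4 + \frac{45}{2}} = \frac{2}{\frac{37}{2}} = 2 \cdot \frac{2}{37} = \frac{4}{37}$)
$\frac{U{\left(177 \right)}}{-46658} = \frac{4}{37 \left(-46658\right)} = \frac{4}{37} \left(- \frac{1}{46658}\right) = - \frac{2}{863173}$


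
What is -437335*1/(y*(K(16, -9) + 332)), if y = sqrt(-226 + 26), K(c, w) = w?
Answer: 87467*I*sqrt(2)/1292 ≈ 95.741*I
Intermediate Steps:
y = 10*I*sqrt(2) (y = sqrt(-200) = 10*I*sqrt(2) ≈ 14.142*I)
-437335*1/(y*(K(16, -9) + 332)) = -437335*(-I*sqrt(2)/(20*(-9 + 332))) = -437335*(-I*sqrt(2)/6460) = -(-87467)*I*sqrt(2)/1292 = 87467*I*sqrt(2)/1292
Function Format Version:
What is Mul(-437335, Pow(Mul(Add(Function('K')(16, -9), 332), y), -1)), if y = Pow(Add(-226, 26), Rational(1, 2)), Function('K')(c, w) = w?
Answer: Mul(Rational(87467, 1292), I, Pow(2, Rational(1, 2))) ≈ Mul(95.741, I)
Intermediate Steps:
y = Mul(10, I, Pow(2, Rational(1, 2))) (y = Pow(-200, Rational(1, 2)) = Mul(10, I, Pow(2, Rational(1, 2))) ≈ Mul(14.142, I))
Mul(-437335, Pow(Mul(Add(Function('K')(16, -9), 332), y), -1)) = Mul(-437335, Pow(Mul(Add(-9, 332), Mul(10, I, Pow(2, Rational(1, 2)))), -1)) = Mul(-437335, Pow(Mul(323, Mul(10, I, Pow(2, Rational(1, 2)))), -1)) = Mul(-437335, Pow(Mul(3230, I, Pow(2, Rational(1, 2))), -1)) = Mul(-437335, Mul(Rational(-1, 6460), I, Pow(2, Rational(1, 2)))) = Mul(Rational(87467, 1292), I, Pow(2, Rational(1, 2)))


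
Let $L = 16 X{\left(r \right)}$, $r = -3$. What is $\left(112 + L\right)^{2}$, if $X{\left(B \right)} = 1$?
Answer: $16384$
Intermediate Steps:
$L = 16$ ($L = 16 \cdot 1 = 16$)
$\left(112 + L\right)^{2} = \left(112 + 16\right)^{2} = 128^{2} = 16384$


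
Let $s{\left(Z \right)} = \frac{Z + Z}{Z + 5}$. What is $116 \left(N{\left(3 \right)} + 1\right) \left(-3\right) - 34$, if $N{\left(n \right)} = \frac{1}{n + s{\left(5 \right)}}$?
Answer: $-469$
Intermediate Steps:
$s{\left(Z \right)} = \frac{2 Z}{5 + Z}$
$N{\left(n \right)} = \frac{1}{1 + n}$ ($N{\left(n \right)} = \frac{1}{n + 2 \cdot 5 \frac{1}{5 + 5}} = \frac{1}{n + 2 \cdot 5 \cdot \frac{1}{10}} = \frac{1}{n + 1} = \frac{1}{1 + n}$)
$116 \left(N{\left(3 \right)} + 1\right) \left(-3\right) - 34 = 116 \left(\frac{1}{1 + 3} + 1\right) \left(-3\right) - 34 = 116 \left(\frac{1}{4} + 1\right) \left(-3\right) - 34 = 116 \cdot \frac{5}{4} \left(-3\right) - 34 = 116 \left(- \frac{15}{4}\right) - 34 = -435 - 34 = -469$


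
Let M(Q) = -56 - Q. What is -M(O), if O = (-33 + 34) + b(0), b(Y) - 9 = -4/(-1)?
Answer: 70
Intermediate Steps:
b(Y) = 13 (b(Y) = 9 - 4/(-1) = 9 - 4*(-1) = 9 + 4 = 13)
O = 14 (O = (-33 + 34) + 13 = 1 + 13 = 14)
-M(O) = -(-56 - 1*14) = -(-56 - 14) = -1*(-70) = 70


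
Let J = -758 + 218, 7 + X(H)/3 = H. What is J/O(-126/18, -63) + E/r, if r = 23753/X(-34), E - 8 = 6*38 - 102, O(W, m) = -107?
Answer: 11063046/2541571 ≈ 4.3528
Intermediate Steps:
X(H) = -21 + 3*H
J = -540
E = 134 (E = 8 + (6*38 - 102) = 8 + (228 - 102) = 8 + 126 = 134)
r = -23753/123 (r = 23753/(-21 + 3*(-34)) = 23753/(-21 - 102) = 23753/(-123) = 23753*(-1/123) = -23753/123 ≈ -193.11)
J/O(-126/18, -63) + E/r = -540/(-107) + 134/(-23753/123) = -540*(-1/107) + 134*(-123/23753) = 540/107 - 16482/23753 = 11063046/2541571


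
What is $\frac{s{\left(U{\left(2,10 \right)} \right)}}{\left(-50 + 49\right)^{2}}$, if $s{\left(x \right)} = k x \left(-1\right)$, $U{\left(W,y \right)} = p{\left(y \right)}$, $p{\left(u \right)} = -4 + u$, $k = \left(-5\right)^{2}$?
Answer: $-150$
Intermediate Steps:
$k = 25$
$U{\left(W,y \right)} = -4 + y$
$s{\left(x \right)} = - 25 x$ ($s{\left(x \right)} = 25 x \left(-1\right) = - 25 x$)
$\frac{s{\left(U{\left(2,10 \right)} \right)}}{\left(-50 + 49\right)^{2}} = \frac{\left(-25\right) \left(-4 + 10\right)}{\left(-50 + 49\right)^{2}} = \frac{\left(-25\right) 6}{\left(-1\right)^{2}} = - \frac{150}{1} = \left(-150\right) 1 = -150$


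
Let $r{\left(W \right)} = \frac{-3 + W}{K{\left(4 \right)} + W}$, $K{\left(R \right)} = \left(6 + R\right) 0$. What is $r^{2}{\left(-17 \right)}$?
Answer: $\frac{400}{289} \approx 1.3841$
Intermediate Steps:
$K{\left(R \right)} = 0$
$r{\left(W \right)} = \frac{-3 + W}{W}$ ($r{\left(W \right)} = \frac{-3 + W}{0 + W} = \frac{-3 + W}{W}$)
$r^{2}{\left(-17 \right)} = \left(\frac{-3 - 17}{-17}\right)^{2} = \left(\left(- \frac{1}{17}\right) \left(-20\right)\right)^{2} = \left(\frac{20}{17}\right)^{2} = \frac{400}{289}$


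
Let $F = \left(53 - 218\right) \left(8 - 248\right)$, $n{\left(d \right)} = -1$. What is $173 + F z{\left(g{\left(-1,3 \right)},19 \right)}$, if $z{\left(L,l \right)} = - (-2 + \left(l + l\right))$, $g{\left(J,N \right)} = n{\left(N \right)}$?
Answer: $-1425427$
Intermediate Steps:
$g{\left(J,N \right)} = -1$
$z{\left(L,l \right)} = 2 - 2 l$ ($z{\left(L,l \right)} = - (-2 + 2 l) = 2 - 2 l$)
$F = 39600$ ($F = \left(-165\right) \left(-240\right) = 39600$)
$173 + F z{\left(g{\left(-1,3 \right)},19 \right)} = 173 + 39600 \left(2 - 38\right) = 173 + 39600 \left(-36\right) = 173 - 1425600 = -1425427$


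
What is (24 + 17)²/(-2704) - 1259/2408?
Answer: -931523/813904 ≈ -1.1445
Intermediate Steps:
(24 + 17)²/(-2704) - 1259/2408 = 41²*(-1/2704) - 1259*1/2408 = 1681*(-1/2704) - 1259/2408 = -1681/2704 - 1259/2408 = -931523/813904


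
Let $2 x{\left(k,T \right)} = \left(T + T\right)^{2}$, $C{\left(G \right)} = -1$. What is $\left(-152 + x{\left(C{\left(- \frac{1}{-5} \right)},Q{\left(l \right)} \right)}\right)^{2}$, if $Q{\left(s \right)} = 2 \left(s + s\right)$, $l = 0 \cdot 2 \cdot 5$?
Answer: $23104$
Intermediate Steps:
$l = 0$ ($l = 0 \cdot 5 = 0$)
$Q{\left(s \right)} = 4 s$ ($Q{\left(s \right)} = 2 \cdot 2 s = 4 s$)
$x{\left(k,T \right)} = 2 T^{2}$ ($x{\left(k,T \right)} = \frac{\left(T + T\right)^{2}}{2} = \frac{\left(2 T\right)^{2}}{2} = \frac{4 T^{2}}{2} = 2 T^{2}$)
$\left(-152 + x{\left(C{\left(- \frac{1}{-5} \right)},Q{\left(l \right)} \right)}\right)^{2} = \left(-152 + 2 \left(4 \cdot 0\right)^{2}\right)^{2} = \left(-152 + 2 \cdot 0^{2}\right)^{2} = \left(-152 + 2 \cdot 0\right)^{2} = \left(-152 + 0\right)^{2} = \left(-152\right)^{2} = 23104$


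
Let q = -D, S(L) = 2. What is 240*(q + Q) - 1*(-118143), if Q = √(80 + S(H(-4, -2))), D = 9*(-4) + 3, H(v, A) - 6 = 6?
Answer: 126063 + 240*√82 ≈ 1.2824e+5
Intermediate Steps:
H(v, A) = 12 (H(v, A) = 6 + 6 = 12)
D = -33 (D = -36 + 3 = -33)
Q = √82 (Q = √(80 + 2) = √82 ≈ 9.0554)
q = 33 (q = -1*(-33) = 33)
240*(q + Q) - 1*(-118143) = 240*(33 + √82) - 1*(-118143) = (7920 + 240*√82) + 118143 = 126063 + 240*√82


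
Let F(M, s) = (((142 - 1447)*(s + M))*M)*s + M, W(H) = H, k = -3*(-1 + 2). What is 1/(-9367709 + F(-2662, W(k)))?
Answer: 1/27764540079 ≈ 3.6017e-11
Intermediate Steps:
k = -3 (k = -3*1 = -3)
F(M, s) = M + M*s*(-1305*M - 1305*s) (F(M, s) = ((-1305*(M + s))*M)*s + M = ((-1305*M - 1305*s)*M)*s + M = (M*(-1305*M - 1305*s))*s + M = M*s*(-1305*M - 1305*s) + M = M + M*s*(-1305*M - 1305*s))
1/(-9367709 + F(-2662, W(k))) = 1/(-9367709 - 2662*(1 - 1305*(-3)² - 1305*(-2662)*(-3))) = 1/(-9367709 - 2662*(1 - 1305*9 - 10421730)) = 1/(-9367709 - 2662*(1 - 11745 - 10421730)) = 1/(-9367709 - 2662*(-10433474)) = 1/(-9367709 + 27773907788) = 1/27764540079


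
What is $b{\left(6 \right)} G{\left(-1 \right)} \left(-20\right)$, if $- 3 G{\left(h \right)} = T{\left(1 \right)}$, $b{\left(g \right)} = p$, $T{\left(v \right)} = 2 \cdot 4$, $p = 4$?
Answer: $\frac{640}{3} \approx 213.33$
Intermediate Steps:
$T{\left(v \right)} = 8$
$b{\left(g \right)} = 4$
$G{\left(h \right)} = - \frac{8}{3}$ ($G{\left(h \right)} = \left(- \frac{1}{3}\right) 8 = - \frac{8}{3}$)
$b{\left(6 \right)} G{\left(-1 \right)} \left(-20\right) = 4 \left(- \frac{8}{3}\right) \left(-20\right) = \left(- \frac{32}{3}\right) \left(-20\right) = \frac{640}{3}$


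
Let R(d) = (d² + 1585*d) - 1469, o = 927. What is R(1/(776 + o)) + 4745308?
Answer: 13758127261607/2900209 ≈ 4.7438e+6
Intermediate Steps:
R(d) = -1469 + d² + 1585*d
R(1/(776 + o)) + 4745308 = (-1469 + (1/(776 + 927))² + 1585/(776 + 927)) + 4745308 = (-1469 + (1/1703)² + 1585/1703) + 4745308 = (-1469 + (1/1703)² + 1585*(1/1703)) + 4745308 = (-1469 + 1/2900209 + 1585/1703) + 4745308 = -4257707765/2900209 + 4745308 = 13758127261607/2900209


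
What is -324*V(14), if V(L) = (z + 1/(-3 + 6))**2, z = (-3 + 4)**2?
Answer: -576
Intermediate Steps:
z = 1 (z = 1**2 = 1)
V(L) = 16/9 (V(L) = (1 + 1/(-3 + 6))**2 = (1 + 1/3)**2 = (4/3)**2 = 16/9)
-324*V(14) = -324*16/9 = -576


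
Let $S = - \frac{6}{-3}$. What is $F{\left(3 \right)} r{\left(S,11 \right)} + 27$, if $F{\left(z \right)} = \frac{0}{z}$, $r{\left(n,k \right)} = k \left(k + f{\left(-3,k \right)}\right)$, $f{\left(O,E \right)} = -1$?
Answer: $27$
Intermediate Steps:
$S = 2$ ($S = \left(-6\right) \left(- \frac{1}{3}\right) = 2$)
$r{\left(n,k \right)} = k \left(-1 + k\right)$ ($r{\left(n,k \right)} = k \left(k - 1\right) = k \left(-1 + k\right)$)
$F{\left(z \right)} = 0$
$F{\left(3 \right)} r{\left(S,11 \right)} + 27 = 0 \cdot 11 \left(-1 + 11\right) + 27 = 0 \cdot 11 \cdot 10 + 27 = 0 \cdot 110 + 27 = 0 + 27 = 27$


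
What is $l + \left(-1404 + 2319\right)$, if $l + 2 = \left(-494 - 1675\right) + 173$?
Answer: $-1083$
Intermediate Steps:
$l = -1998$ ($l = -2 + \left(\left(-494 - 1675\right) + 173\right) = -2 + \left(-2169 + 173\right) = -2 - 1996 = -1998$)
$l + \left(-1404 + 2319\right) = -1998 + \left(-1404 + 2319\right) = -1998 + 915 = -1083$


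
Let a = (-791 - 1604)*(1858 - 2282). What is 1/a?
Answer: 1/1015480 ≈ 9.8476e-7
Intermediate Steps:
a = 1015480 (a = -2395*(-424) = 1015480)
1/a = 1/1015480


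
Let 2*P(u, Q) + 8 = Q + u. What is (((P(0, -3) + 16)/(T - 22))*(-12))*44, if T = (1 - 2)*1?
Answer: 5544/23 ≈ 241.04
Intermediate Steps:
T = -1 (T = -1*1 = -1)
P(u, Q) = -4 + Q/2 + u/2 (P(u, Q) = -4 + (Q + u)/2 = -4 + (Q/2 + u/2) = -4 + Q/2 + u/2)
(((P(0, -3) + 16)/(T - 22))*(-12))*44 = ((((-4 + (1/2)*(-3) + (1/2)*0) + 16)/(-1 - 22))*(-12))*44 = ((((-4 - 3/2 + 0) + 16)/(-23))*(-12))*44 = (((-11/2 + 16)*(-1/23))*(-12))*44 = (((21/2)*(-1/23))*(-12))*44 = -21/46*(-12)*44 = (126/23)*44 = 5544/23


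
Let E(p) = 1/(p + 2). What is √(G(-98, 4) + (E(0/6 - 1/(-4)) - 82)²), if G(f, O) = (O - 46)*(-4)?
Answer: 2*√138091/9 ≈ 82.579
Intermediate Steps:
G(f, O) = 184 - 4*O (G(f, O) = (-46 + O)*(-4) = 184 - 4*O)
E(p) = 1/(2 + p)
√(G(-98, 4) + (E(0/6 - 1/(-4)) - 82)²) = √((184 - 4*4) + (1/(2 + (0/6 - 1/(-4))) - 82)²) = √((184 - 16) + (1/(2 + (0*(⅙) - 1*(-¼))) - 82)²) = √(168 + (1/(2 + (0 + ¼)) - 82)²) = √(168 + (1/(2 + ¼) - 82)²) = √(168 + (1/(9/4) - 82)²) = √(168 + (4/9 - 82)²) = √(168 + (-734/9)²) = √(168 + 538756/81) = √(552364/81) = 2*√138091/9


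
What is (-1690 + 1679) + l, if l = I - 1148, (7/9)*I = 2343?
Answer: 12974/7 ≈ 1853.4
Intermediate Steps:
I = 21087/7 (I = (9/7)*2343 = 21087/7 ≈ 3012.4)
l = 13051/7 (l = 21087/7 - 1148 = 13051/7 ≈ 1864.4)
(-1690 + 1679) + l = (-1690 + 1679) + 13051/7 = -11 + 13051/7 = 12974/7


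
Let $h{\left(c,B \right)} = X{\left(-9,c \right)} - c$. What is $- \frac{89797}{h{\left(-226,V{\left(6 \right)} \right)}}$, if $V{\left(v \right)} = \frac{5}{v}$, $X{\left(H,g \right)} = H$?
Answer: $- \frac{89797}{217} \approx -413.81$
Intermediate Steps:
$h{\left(c,B \right)} = -9 - c$
$- \frac{89797}{h{\left(-226,V{\left(6 \right)} \right)}} = - \frac{89797}{-9 - -226} = - \frac{89797}{-9 + 226} = - \frac{89797}{217}$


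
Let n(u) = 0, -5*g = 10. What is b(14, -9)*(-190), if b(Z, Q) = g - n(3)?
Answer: 380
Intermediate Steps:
g = -2 (g = -⅕*10 = -2)
b(Z, Q) = -2 (b(Z, Q) = -2 - 1*0 = -2 + 0 = -2)
b(14, -9)*(-190) = -2*(-190) = 380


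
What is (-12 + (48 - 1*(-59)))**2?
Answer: 9025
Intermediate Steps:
(-12 + (48 - 1*(-59)))**2 = (-12 + (48 + 59))**2 = (-12 + 107)**2 = 95**2 = 9025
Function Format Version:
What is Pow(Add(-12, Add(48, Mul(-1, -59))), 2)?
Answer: 9025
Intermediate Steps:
Pow(Add(-12, Add(48, Mul(-1, -59))), 2) = Pow(Add(-12, Add(48, 59)), 2) = Pow(Add(-12, 107), 2) = Pow(95, 2) = 9025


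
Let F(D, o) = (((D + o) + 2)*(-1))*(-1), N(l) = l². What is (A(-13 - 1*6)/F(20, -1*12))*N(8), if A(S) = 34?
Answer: 1088/5 ≈ 217.60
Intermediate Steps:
F(D, o) = 2 + D + o (F(D, o) = ((2 + D + o)*(-1))*(-1) = (-2 - D - o)*(-1) = 2 + D + o)
(A(-13 - 1*6)/F(20, -1*12))*N(8) = (34/(2 + 20 - 1*12))*8² = (34/(2 + 20 - 12))*64 = (34/10)*64 = (34*(⅒))*64 = (17/5)*64 = 1088/5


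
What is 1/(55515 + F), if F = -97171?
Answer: -1/41656 ≈ -2.4006e-5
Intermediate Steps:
1/(55515 + F) = 1/(55515 - 97171) = 1/(-41656) = -1/41656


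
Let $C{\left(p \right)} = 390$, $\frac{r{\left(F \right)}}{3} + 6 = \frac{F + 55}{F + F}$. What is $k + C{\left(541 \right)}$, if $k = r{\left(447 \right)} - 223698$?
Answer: $- \frac{33275323}{149} \approx -2.2332 \cdot 10^{5}$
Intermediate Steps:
$r{\left(F \right)} = -18 + \frac{3 \left(55 + F\right)}{2 F}$ ($r{\left(F \right)} = -18 + 3 \frac{F + 55}{F + F} = -18 + 3 \frac{55 + F}{2 F} = -18 + \frac{3 \left(55 + F\right)}{2 F}$)
$k = - \frac{33333433}{149}$ ($k = \frac{33 \left(5 - 447\right)}{2 \cdot 447} - 223698 = \frac{33}{2} \cdot \frac{1}{447} \left(5 - 447\right) - 223698 = \frac{33}{2} \cdot \frac{1}{447} \left(-442\right) - 223698 = - \frac{2431}{149} - 223698 = - \frac{33333433}{149} \approx -2.2371 \cdot 10^{5}$)
$k + C{\left(541 \right)} = - \frac{33333433}{149} + 390 = - \frac{33275323}{149}$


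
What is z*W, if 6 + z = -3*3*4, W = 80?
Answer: -3360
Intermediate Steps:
z = -42 (z = -6 - 3*3*4 = -6 - 9*4 = -6 - 36 = -42)
z*W = -42*80 = -3360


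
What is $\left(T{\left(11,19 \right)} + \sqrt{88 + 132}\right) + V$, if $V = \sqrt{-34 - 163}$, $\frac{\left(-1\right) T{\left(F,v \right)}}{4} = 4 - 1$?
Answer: $-12 + 2 \sqrt{55} + i \sqrt{197} \approx 2.8324 + 14.036 i$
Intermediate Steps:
$T{\left(F,v \right)} = -12$ ($T{\left(F,v \right)} = - 4 \left(4 - 1\right) = \left(-4\right) 3 = -12$)
$V = i \sqrt{197}$ ($V = \sqrt{-197} = i \sqrt{197} \approx 14.036 i$)
$\left(T{\left(11,19 \right)} + \sqrt{88 + 132}\right) + V = \left(-12 + \sqrt{88 + 132}\right) + i \sqrt{197} = \left(-12 + \sqrt{220}\right) + i \sqrt{197} = \left(-12 + 2 \sqrt{55}\right) + i \sqrt{197} = -12 + 2 \sqrt{55} + i \sqrt{197}$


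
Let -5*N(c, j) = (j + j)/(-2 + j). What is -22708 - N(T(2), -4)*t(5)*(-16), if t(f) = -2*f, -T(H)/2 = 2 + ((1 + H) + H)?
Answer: -67996/3 ≈ -22665.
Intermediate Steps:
T(H) = -6 - 4*H (T(H) = -2*(2 + ((1 + H) + H)) = -2*(2 + (1 + 2*H)) = -2*(3 + 2*H) = -6 - 4*H)
N(c, j) = -2*j/(5*(-2 + j)) (N(c, j) = -(j + j)/(5*(-2 + j)) = -2*j/(5*(-2 + j)))
-22708 - N(T(2), -4)*t(5)*(-16) = -22708 - (-2*(-4)/(-10 + 5*(-4)))*(-2*5)*(-16) = -22708 - -2*(-4)/(-10 - 20)*(-10)*(-16) = -22708 - -2*(-4)/(-30)*(-10)*(-16) = -22708 - -2*(-4)*(-1/30)*(-10)*(-16) = -22708 - (-4/15*(-10))*(-16) = -22708 - 8*(-16)/3 = -22708 - 1*(-128/3) = -22708 + 128/3 = -67996/3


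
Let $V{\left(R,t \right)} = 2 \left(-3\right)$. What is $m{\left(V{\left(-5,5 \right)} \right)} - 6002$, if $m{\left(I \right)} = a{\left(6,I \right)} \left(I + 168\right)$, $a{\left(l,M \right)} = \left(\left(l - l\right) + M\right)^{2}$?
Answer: $-170$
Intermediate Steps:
$V{\left(R,t \right)} = -6$
$a{\left(l,M \right)} = M^{2}$ ($a{\left(l,M \right)} = \left(0 + M\right)^{2} = M^{2}$)
$m{\left(I \right)} = I^{2} \left(168 + I\right)$ ($m{\left(I \right)} = I^{2} \left(I + 168\right) = I^{2} \left(168 + I\right)$)
$m{\left(V{\left(-5,5 \right)} \right)} - 6002 = \left(-6\right)^{2} \left(168 - 6\right) - 6002 = 36 \cdot 162 - 6002 = 5832 - 6002 = -170$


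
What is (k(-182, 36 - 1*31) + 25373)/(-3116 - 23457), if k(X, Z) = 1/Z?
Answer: -126866/132865 ≈ -0.95485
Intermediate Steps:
(k(-182, 36 - 1*31) + 25373)/(-3116 - 23457) = (1/(36 - 1*31) + 25373)/(-3116 - 23457) = (1/(36 - 31) + 25373)/(-26573) = (1/5 + 25373)*(-1/26573) = (126866/5)*(-1/26573) = -126866/132865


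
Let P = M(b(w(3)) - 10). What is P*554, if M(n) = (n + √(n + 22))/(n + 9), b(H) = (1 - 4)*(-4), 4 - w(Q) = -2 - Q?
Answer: 1108/11 + 1108*√6/11 ≈ 347.46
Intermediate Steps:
w(Q) = 6 + Q (w(Q) = 4 - (-2 - Q) = 4 + (2 + Q) = 6 + Q)
b(H) = 12 (b(H) = -3*(-4) = 12)
M(n) = (n + √(22 + n))/(9 + n)
P = 2/11 + 2*√6/11 (P = ((12 - 10) + √(22 + (12 - 10)))/(9 + (12 - 10)) = (2 + √(22 + 2))/(9 + 2) = (2 + √24)/11 = (2 + 2*√6)/11 = 2/11 + 2*√6/11 ≈ 0.62718)
P*554 = (2/11 + 2*√6/11)*554 = 1108/11 + 1108*√6/11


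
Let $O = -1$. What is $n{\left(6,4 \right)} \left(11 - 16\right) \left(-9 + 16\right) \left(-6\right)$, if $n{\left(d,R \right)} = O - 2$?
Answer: $-630$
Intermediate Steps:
$n{\left(d,R \right)} = -3$ ($n{\left(d,R \right)} = -1 - 2 = -3$)
$n{\left(6,4 \right)} \left(11 - 16\right) \left(-9 + 16\right) \left(-6\right) = - 3 \left(11 - 16\right) \left(-9 + 16\right) \left(-6\right) = - 3 \left(-5\right) 7 \left(-6\right) = - 3 \left(\left(-35\right) \left(-6\right)\right) = \left(-3\right) 210 = -630$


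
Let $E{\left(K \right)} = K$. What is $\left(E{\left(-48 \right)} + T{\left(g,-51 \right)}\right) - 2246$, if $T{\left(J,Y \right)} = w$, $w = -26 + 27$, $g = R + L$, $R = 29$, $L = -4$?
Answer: $-2293$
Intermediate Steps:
$g = 25$ ($g = 29 - 4 = 25$)
$w = 1$
$T{\left(J,Y \right)} = 1$
$\left(E{\left(-48 \right)} + T{\left(g,-51 \right)}\right) - 2246 = \left(-48 + 1\right) - 2246 = -47 - 2246 = -2293$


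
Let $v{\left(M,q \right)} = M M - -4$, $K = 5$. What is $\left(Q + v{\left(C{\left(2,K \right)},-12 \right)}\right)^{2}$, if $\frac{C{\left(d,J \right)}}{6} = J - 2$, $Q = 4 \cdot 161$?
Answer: $944784$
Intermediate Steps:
$Q = 644$
$C{\left(d,J \right)} = -12 + 6 J$ ($C{\left(d,J \right)} = 6 \left(J - 2\right) = 6 \left(-2 + J\right) = -12 + 6 J$)
$v{\left(M,q \right)} = 4 + M^{2}$ ($v{\left(M,q \right)} = M^{2} + 4 = 4 + M^{2}$)
$\left(Q + v{\left(C{\left(2,K \right)},-12 \right)}\right)^{2} = \left(644 + \left(4 + \left(-12 + 6 \cdot 5\right)^{2}\right)\right)^{2} = \left(644 + \left(4 + \left(-12 + 30\right)^{2}\right)\right)^{2} = \left(644 + \left(4 + 18^{2}\right)\right)^{2} = \left(644 + \left(4 + 324\right)\right)^{2} = \left(644 + 328\right)^{2} = 972^{2} = 944784$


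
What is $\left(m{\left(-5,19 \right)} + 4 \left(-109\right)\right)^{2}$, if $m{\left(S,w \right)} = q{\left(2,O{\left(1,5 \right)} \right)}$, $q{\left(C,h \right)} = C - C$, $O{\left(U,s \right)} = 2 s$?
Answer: $190096$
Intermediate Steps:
$q{\left(C,h \right)} = 0$
$m{\left(S,w \right)} = 0$
$\left(m{\left(-5,19 \right)} + 4 \left(-109\right)\right)^{2} = \left(0 + 4 \left(-109\right)\right)^{2} = \left(0 - 436\right)^{2} = \left(-436\right)^{2} = 190096$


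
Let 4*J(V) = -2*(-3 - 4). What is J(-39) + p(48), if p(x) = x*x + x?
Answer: 4711/2 ≈ 2355.5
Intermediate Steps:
J(V) = 7/2 (J(V) = (-2*(-3 - 4))/4 = (-2*(-7))/4 = (1/4)*14 = 7/2)
p(x) = x + x**2 (p(x) = x**2 + x = x + x**2)
J(-39) + p(48) = 7/2 + 48*(1 + 48) = 7/2 + 48*49 = 7/2 + 2352 = 4711/2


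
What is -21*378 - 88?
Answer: -8026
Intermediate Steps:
-21*378 - 88 = -7938 - 88 = -8026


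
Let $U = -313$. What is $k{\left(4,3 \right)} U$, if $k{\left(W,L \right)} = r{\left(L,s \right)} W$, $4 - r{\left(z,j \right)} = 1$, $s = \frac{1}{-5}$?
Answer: $-3756$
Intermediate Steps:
$s = - \frac{1}{5} \approx -0.2$
$r{\left(z,j \right)} = 3$ ($r{\left(z,j \right)} = 4 - 1 = 3$)
$k{\left(W,L \right)} = 3 W$
$k{\left(4,3 \right)} U = 3 \cdot 4 \left(-313\right) = 12 \left(-313\right) = -3756$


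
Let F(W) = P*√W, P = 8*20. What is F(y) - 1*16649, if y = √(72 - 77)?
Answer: -16649 + 160*5^(¼)*√I ≈ -16480.0 + 169.18*I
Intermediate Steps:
y = I*√5 (y = √(-5) = I*√5 ≈ 2.2361*I)
P = 160
F(W) = 160*√W
F(y) - 1*16649 = 160*√(I*√5) - 1*16649 = 160*(5^(¼)*√I) - 16649 = 160*5^(¼)*√I - 16649 = -16649 + 160*5^(¼)*√I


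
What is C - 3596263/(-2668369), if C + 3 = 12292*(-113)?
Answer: -336941661488/242579 ≈ -1.3890e+6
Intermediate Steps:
C = -1388999 (C = -3 + 12292*(-113) = -3 - 1388996 = -1388999)
C - 3596263/(-2668369) = -1388999 - 3596263/(-2668369) = -1388999 - 3596263*(-1/2668369) = -1388999 + 326933/242579 = -336941661488/242579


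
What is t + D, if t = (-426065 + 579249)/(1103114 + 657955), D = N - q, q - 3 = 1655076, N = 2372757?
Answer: 1263880630966/1761069 ≈ 7.1768e+5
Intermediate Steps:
q = 1655079 (q = 3 + 1655076 = 1655079)
D = 717678 (D = 2372757 - 1*1655079 = 2372757 - 1655079 = 717678)
t = 153184/1761069 ≈ 0.086984
t + D = 153184/1761069 + 717678 = 1263880630966/1761069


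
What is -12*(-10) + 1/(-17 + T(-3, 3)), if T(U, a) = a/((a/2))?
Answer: 1799/15 ≈ 119.93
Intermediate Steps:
T(U, a) = 2 (T(U, a) = a/((a*(1/2))) = a/((a/2)) = a*(2/a) = 2)
-12*(-10) + 1/(-17 + T(-3, 3)) = -12*(-10) + 1/(-17 + 2) = 120 + 1/(-15) = 120 - 1/15 = 1799/15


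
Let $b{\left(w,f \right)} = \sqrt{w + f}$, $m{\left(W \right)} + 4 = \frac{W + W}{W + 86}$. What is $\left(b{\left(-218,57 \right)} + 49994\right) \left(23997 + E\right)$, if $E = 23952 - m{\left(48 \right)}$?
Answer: $\frac{160620873182}{67} + \frac{3212803 i \sqrt{161}}{67} \approx 2.3973 \cdot 10^{9} + 6.0845 \cdot 10^{5} i$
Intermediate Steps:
$m{\left(W \right)} = -4 + \frac{2 W}{86 + W}$ ($m{\left(W \right)} = -4 + \frac{W + W}{W + 86} = -4 + \frac{2 W}{86 + W}$)
$b{\left(w,f \right)} = \sqrt{f + w}$
$E = \frac{1605004}{67}$ ($E = 23952 - \frac{2 \left(-172 - 48\right)}{86 + 48} = 23952 - \frac{2 \left(-172 - 48\right)}{134} = 23952 - 2 \cdot \frac{1}{134} \left(-220\right) = 23952 - - \frac{220}{67} = 23952 + \frac{220}{67} = \frac{1605004}{67} \approx 23955.0$)
$\left(b{\left(-218,57 \right)} + 49994\right) \left(23997 + E\right) = \left(\sqrt{57 - 218} + 49994\right) \left(23997 + \frac{1605004}{67}\right) = \left(\sqrt{-161} + 49994\right) \frac{3212803}{67} = \left(i \sqrt{161} + 49994\right) \frac{3212803}{67} = \left(49994 + i \sqrt{161}\right) \frac{3212803}{67} = \frac{160620873182}{67} + \frac{3212803 i \sqrt{161}}{67}$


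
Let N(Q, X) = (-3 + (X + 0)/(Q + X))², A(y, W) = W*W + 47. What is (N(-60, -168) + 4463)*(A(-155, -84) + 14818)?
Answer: 35358397632/361 ≈ 9.7946e+7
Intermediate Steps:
A(y, W) = 47 + W² (A(y, W) = W² + 47 = 47 + W²)
N(Q, X) = (-3 + X/(Q + X))²
(N(-60, -168) + 4463)*(A(-155, -84) + 14818) = ((2*(-168) + 3*(-60))²/(-60 - 168)² + 4463)*((47 + (-84)²) + 14818) = ((-336 - 180)²/(-228)² + 4463)*((47 + 7056) + 14818) = ((1/51984)*(-516)² + 4463)*(7103 + 14818) = ((1/51984)*266256 + 4463)*21921 = (1849/361 + 4463)*21921 = (1612992/361)*21921 = 35358397632/361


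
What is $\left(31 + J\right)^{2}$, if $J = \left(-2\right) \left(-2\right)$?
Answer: $1225$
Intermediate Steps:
$J = 4$
$\left(31 + J\right)^{2} = \left(31 + 4\right)^{2} = 35^{2} = 1225$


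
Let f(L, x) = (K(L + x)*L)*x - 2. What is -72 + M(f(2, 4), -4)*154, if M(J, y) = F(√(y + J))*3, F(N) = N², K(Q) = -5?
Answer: -21324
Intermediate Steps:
f(L, x) = -2 - 5*L*x (f(L, x) = (-5*L)*x - 2 = -5*L*x - 2 = -2 - 5*L*x)
M(J, y) = 3*J + 3*y (M(J, y) = (√(y + J))²*3 = (√(J + y))²*3 = (J + y)*3 = 3*J + 3*y)
-72 + M(f(2, 4), -4)*154 = -72 + (3*(-2 - 5*2*4) + 3*(-4))*154 = -72 + (3*(-2 - 40) - 12)*154 = -72 + (3*(-42) - 12)*154 = -72 + (-126 - 12)*154 = -72 - 138*154 = -72 - 21252 = -21324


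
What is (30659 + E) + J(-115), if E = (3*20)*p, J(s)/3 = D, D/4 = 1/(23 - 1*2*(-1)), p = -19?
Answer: 737987/25 ≈ 29519.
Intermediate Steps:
D = 4/25 (D = 4/(23 - 1*2*(-1)) = 4/(23 - 2*(-1)) = 4/(23 + 2) = 4/25 ≈ 0.16000)
J(s) = 12/25 (J(s) = 3*(4/25) = 12/25)
E = -1140 (E = (3*20)*(-19) = 60*(-19) = -1140)
(30659 + E) + J(-115) = (30659 - 1140) + 12/25 = 29519 + 12/25 = 737987/25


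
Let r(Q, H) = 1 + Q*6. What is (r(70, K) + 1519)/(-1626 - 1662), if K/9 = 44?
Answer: -485/822 ≈ -0.59002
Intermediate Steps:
K = 396 (K = 9*44 = 396)
r(Q, H) = 1 + 6*Q
(r(70, K) + 1519)/(-1626 - 1662) = ((1 + 6*70) + 1519)/(-1626 - 1662) = ((1 + 420) + 1519)/(-3288) = (421 + 1519)*(-1/3288) = 1940*(-1/3288) = -485/822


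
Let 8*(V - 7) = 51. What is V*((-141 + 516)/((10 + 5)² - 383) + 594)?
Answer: 10002039/1264 ≈ 7913.0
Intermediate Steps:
V = 107/8 (V = 7 + (⅛)*51 = 7 + 51/8 = 107/8 ≈ 13.375)
V*((-141 + 516)/((10 + 5)² - 383) + 594) = 107*((-141 + 516)/((10 + 5)² - 383) + 594)/8 = 107*(375/(15² - 383) + 594)/8 = 107*(375/(225 - 383) + 594)/8 = 107*(375/(-158) + 594)/8 = 107*(375*(-1/158) + 594)/8 = 107*(-375/158 + 594)/8 = (107/8)*(93477/158) = 10002039/1264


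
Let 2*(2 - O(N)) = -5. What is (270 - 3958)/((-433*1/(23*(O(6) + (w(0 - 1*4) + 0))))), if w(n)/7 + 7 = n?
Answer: -6149740/433 ≈ -14203.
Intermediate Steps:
O(N) = 9/2 (O(N) = 2 - ½*(-5) = 2 + 5/2 = 9/2)
w(n) = -49 + 7*n
(270 - 3958)/((-433*1/(23*(O(6) + (w(0 - 1*4) + 0))))) = (270 - 3958)/((-433*1/(23*(9/2 + ((-49 + 7*(0 - 1*4)) + 0))))) = -(-381708/433 - 84824*(-49 + 7*(0 - 4))/433) = -(-381708/433 - 84824*(-49 + 7*(-4))/433) = -(-381708/433 - 84824*(-49 - 28)/433) = -3688/((-433*1/(23*(9/2 + (-77 + 0))))) = -3688/((-433*1/(23*(9/2 - 77)))) = -3688/((-433/(23*(-145/2)))) = -3688/((-433/(-3335/2))) = -3688/((-433*(-2/3335))) = -3688/866/3335 = -3688*3335/866 = -6149740/433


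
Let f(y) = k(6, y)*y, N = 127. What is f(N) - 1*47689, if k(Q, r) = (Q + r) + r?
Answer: -14669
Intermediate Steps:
k(Q, r) = Q + 2*r
f(y) = y*(6 + 2*y) (f(y) = (6 + 2*y)*y = y*(6 + 2*y))
f(N) - 1*47689 = 2*127*(3 + 127) - 1*47689 = 2*127*130 - 47689 = 33020 - 47689 = -14669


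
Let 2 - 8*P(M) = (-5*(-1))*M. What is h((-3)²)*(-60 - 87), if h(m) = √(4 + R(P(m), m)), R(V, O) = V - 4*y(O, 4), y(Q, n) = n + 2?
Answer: -147*I*√406/4 ≈ -740.49*I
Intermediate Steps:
y(Q, n) = 2 + n
P(M) = ¼ - 5*M/8 (P(M) = ¼ - (-5*(-1))*M/8 = ¼ - 5*M/8)
R(V, O) = -24 + V (R(V, O) = V - 4*(2 + 4) = V - 4*6 = V - 24 = -24 + V)
h(m) = √(-79/4 - 5*m/8) (h(m) = √(4 + (-24 + (¼ - 5*m/8))) = √(4 + (-95/4 - 5*m/8)) = √(-79/4 - 5*m/8))
h((-3)²)*(-60 - 87) = (√(-316 - 10*(-3)²)/4)*(-60 - 87) = (√(-316 - 10*9)/4)*(-147) = (√(-316 - 90)/4)*(-147) = (√(-406)/4)*(-147) = ((I*√406)/4)*(-147) = (I*√406/4)*(-147) = -147*I*√406/4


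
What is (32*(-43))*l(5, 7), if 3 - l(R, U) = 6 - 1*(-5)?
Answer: 11008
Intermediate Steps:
l(R, U) = -8 (l(R, U) = 3 - (6 - 1*(-5)) = 3 - (6 + 5) = 3 - 1*11 = 3 - 11 = -8)
(32*(-43))*l(5, 7) = (32*(-43))*(-8) = -1376*(-8) = 11008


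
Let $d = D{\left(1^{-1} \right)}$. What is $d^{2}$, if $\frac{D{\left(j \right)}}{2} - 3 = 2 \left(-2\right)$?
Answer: $4$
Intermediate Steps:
$D{\left(j \right)} = -2$ ($D{\left(j \right)} = 6 + 2 \cdot 2 \left(-2\right) = 6 + 2 \left(-4\right) = 6 - 8 = -2$)
$d = -2$
$d^{2} = \left(-2\right)^{2} = 4$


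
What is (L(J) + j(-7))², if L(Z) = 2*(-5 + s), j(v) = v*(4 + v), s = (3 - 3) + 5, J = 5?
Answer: 441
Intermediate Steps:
s = 5 (s = 0 + 5 = 5)
L(Z) = 0 (L(Z) = 2*(-5 + 5) = 2*0 = 0)
(L(J) + j(-7))² = (0 - 7*(4 - 7))² = (0 - 7*(-3))² = (0 + 21)² = 21² = 441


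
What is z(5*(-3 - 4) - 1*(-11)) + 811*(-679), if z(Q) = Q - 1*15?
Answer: -550708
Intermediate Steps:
z(Q) = -15 + Q (z(Q) = Q - 15 = -15 + Q)
z(5*(-3 - 4) - 1*(-11)) + 811*(-679) = (-15 + (5*(-3 - 4) - 1*(-11))) + 811*(-679) = (-15 + (5*(-7) + 11)) - 550669 = (-15 + (-35 + 11)) - 550669 = (-15 - 24) - 550669 = -39 - 550669 = -550708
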